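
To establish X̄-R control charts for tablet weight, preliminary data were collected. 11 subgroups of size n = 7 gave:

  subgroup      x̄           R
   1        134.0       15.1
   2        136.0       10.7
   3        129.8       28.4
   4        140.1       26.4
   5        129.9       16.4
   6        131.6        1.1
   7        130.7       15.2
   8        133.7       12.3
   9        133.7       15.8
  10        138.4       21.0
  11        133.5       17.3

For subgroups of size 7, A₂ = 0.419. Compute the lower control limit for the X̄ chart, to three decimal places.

X̄̄ = (134.0 + 136.0 + 129.8 + 140.1 + 129.9 + 131.6 + 130.7 + 133.7 + 133.7 + 138.4 + 133.5) / 11 = 1471.4000 / 11 = 133.7636
R̄ = (15.1 + 10.7 + 28.4 + 26.4 + 16.4 + 1.1 + 15.2 + 12.3 + 15.8 + 21.0 + 17.3) / 11 = 179.7000 / 11 = 16.3364
LCL = X̄̄ − A₂·R̄ = 133.7636 − 0.419 × 16.3364 = 126.9187

126.919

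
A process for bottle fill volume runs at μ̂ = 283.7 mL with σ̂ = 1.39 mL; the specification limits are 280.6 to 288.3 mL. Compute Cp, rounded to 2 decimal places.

0.92

Cp = (USL − LSL) / (6σ̂) = (288.3 − 280.6) / (6 × 1.39) = 7.7000 / 8.3400 = 0.9233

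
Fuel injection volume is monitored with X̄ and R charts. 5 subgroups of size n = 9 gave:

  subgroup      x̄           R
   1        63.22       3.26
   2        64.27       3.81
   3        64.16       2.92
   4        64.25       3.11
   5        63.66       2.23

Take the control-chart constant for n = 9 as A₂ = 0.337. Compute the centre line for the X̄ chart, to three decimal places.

63.912

X̄̄ = (63.22 + 64.27 + 64.16 + 64.25 + 63.66) / 5 = 319.5600 / 5 = 63.9120
CL = X̄̄ = 63.9120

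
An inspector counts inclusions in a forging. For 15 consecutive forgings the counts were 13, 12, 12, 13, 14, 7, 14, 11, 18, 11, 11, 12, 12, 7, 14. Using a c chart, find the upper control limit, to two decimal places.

22.49

c̄ = (13 + 12 + 12 + 13 + 14 + 7 + 14 + 11 + 18 + 11 + 11 + 12 + 12 + 7 + 14) / 15 = 181 / 15 = 12.0667
UCL = c̄ + 3√c̄ = 12.0667 + 3 × √12.0667 = 12.0667 + 3 × 3.4737 = 22.4878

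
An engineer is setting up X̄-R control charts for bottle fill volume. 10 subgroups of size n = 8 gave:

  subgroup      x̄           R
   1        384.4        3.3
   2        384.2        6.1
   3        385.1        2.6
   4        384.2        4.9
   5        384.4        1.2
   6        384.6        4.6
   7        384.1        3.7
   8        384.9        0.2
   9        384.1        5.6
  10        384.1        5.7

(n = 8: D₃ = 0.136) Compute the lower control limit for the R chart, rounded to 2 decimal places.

R̄ = (3.3 + 6.1 + 2.6 + 4.9 + 1.2 + 4.6 + 3.7 + 0.2 + 5.6 + 5.7) / 10 = 37.9000 / 10 = 3.7900
LCL_R = D₃·R̄ = 0.136 × 3.7900 = 0.5154

0.52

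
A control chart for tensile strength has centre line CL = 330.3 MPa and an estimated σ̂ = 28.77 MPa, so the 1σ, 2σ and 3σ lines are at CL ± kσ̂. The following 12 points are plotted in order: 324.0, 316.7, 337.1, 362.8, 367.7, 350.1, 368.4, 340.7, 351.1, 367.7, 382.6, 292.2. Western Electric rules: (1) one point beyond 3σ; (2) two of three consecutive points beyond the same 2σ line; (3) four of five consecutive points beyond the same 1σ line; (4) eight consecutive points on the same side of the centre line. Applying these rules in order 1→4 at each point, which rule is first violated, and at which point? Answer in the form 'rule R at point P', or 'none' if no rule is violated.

Zone of each point (C = within 1σ̂, B = 1σ̂–2σ̂, A = 2σ̂–3σ̂, * = beyond 3σ̂; sign = side of CL): 1:-C, 2:-C, 3:+C, 4:+B, 5:+B, 6:+C, 7:+B, 8:+C, 9:+C, 10:+B, 11:+B, 12:-B
Rule 4 (eight consecutive points on the same side of the centre line) is satisfied at point 10.

rule 4 at point 10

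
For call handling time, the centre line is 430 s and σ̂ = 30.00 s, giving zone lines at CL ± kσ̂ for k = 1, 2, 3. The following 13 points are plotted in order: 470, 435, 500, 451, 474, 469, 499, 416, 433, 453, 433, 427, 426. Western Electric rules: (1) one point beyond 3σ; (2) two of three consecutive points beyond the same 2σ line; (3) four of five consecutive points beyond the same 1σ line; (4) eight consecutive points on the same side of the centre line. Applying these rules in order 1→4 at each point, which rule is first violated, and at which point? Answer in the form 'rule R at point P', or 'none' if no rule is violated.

Zone of each point (C = within 1σ̂, B = 1σ̂–2σ̂, A = 2σ̂–3σ̂, * = beyond 3σ̂; sign = side of CL): 1:+B, 2:+C, 3:+A, 4:+C, 5:+B, 6:+B, 7:+A, 8:-C, 9:+C, 10:+C, 11:+C, 12:-C, 13:-C
Rule 3 (four of five consecutive points beyond the same 1σ limit) is satisfied at point 7.

rule 3 at point 7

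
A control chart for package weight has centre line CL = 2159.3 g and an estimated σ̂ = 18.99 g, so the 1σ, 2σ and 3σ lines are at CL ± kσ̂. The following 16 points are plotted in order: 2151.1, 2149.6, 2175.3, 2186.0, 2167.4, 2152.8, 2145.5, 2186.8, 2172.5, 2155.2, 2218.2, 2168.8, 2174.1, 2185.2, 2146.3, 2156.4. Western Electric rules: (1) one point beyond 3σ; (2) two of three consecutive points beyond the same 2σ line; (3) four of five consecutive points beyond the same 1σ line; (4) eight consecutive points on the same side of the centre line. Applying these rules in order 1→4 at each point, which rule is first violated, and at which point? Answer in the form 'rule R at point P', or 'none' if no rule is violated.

rule 1 at point 11

Zone of each point (C = within 1σ̂, B = 1σ̂–2σ̂, A = 2σ̂–3σ̂, * = beyond 3σ̂; sign = side of CL): 1:-C, 2:-C, 3:+C, 4:+B, 5:+C, 6:-C, 7:-C, 8:+B, 9:+C, 10:-C, 11:+*, 12:+C, 13:+C, 14:+B, 15:-C, 16:-C
Rule 1 (one point beyond the 3σ limits) is satisfied at point 11.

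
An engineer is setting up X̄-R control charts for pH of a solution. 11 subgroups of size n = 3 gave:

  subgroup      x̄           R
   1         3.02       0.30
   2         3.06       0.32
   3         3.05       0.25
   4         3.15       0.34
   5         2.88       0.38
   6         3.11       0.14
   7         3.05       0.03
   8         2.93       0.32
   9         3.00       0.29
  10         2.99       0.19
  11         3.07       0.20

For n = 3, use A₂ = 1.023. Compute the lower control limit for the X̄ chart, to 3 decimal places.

2.772

X̄̄ = (3.02 + 3.06 + 3.05 + 3.15 + 2.88 + 3.11 + 3.05 + 2.93 + 3.00 + 2.99 + 3.07) / 11 = 33.3100 / 11 = 3.0282
R̄ = (0.30 + 0.32 + 0.25 + 0.34 + 0.38 + 0.14 + 0.03 + 0.32 + 0.29 + 0.19 + 0.20) / 11 = 2.7600 / 11 = 0.2509
LCL = X̄̄ − A₂·R̄ = 3.0282 − 1.023 × 0.2509 = 2.7715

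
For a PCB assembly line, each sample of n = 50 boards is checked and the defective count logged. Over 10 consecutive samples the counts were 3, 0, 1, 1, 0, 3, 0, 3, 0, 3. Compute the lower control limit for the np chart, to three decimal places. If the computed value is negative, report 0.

p̄ = Σdᵢ / (k·n) = 14 / (10 × 50) = 0.02800
LCL = np̄ − 3·√(np̄(1−p̄)) = 1.4000 − 3 × 1.1665 = -2.0996 → 0 (negative, so LCL = 0)

0.000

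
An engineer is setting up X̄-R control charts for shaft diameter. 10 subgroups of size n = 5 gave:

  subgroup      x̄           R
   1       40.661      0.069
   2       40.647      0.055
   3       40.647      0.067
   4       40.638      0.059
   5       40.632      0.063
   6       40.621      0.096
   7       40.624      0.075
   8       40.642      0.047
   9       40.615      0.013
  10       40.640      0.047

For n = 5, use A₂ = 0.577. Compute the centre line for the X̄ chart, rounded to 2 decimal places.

X̄̄ = (40.661 + 40.647 + 40.647 + 40.638 + 40.632 + 40.621 + 40.624 + 40.642 + 40.615 + 40.640) / 10 = 406.3670 / 10 = 40.6367
CL = X̄̄ = 40.6367

40.64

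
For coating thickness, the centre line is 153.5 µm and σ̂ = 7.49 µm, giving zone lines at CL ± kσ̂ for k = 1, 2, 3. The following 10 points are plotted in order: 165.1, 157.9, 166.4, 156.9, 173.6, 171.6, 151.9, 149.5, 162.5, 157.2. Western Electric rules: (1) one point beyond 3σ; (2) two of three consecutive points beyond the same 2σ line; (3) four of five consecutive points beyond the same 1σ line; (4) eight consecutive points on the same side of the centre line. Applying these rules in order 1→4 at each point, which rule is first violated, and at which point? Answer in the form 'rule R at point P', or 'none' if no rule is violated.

Zone of each point (C = within 1σ̂, B = 1σ̂–2σ̂, A = 2σ̂–3σ̂, * = beyond 3σ̂; sign = side of CL): 1:+B, 2:+C, 3:+B, 4:+C, 5:+A, 6:+A, 7:-C, 8:-C, 9:+B, 10:+C
Rule 2 (two of three consecutive points beyond the same 2σ limit) is satisfied at point 6.

rule 2 at point 6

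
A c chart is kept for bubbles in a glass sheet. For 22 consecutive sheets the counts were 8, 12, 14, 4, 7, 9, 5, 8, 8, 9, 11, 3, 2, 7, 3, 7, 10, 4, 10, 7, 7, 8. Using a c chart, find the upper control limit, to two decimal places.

15.57

c̄ = (8 + 12 + 14 + 4 + 7 + 9 + 5 + 8 + 8 + 9 + 11 + 3 + 2 + 7 + 3 + 7 + 10 + 4 + 10 + 7 + 7 + 8) / 22 = 163 / 22 = 7.4091
UCL = c̄ + 3√c̄ = 7.4091 + 3 × √7.4091 = 7.4091 + 3 × 2.7220 = 15.5750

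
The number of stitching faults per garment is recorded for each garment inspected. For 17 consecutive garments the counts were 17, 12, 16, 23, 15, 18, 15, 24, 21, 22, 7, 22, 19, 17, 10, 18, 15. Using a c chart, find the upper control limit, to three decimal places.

c̄ = (17 + 12 + 16 + 23 + 15 + 18 + 15 + 24 + 21 + 22 + 7 + 22 + 19 + 17 + 10 + 18 + 15) / 17 = 291 / 17 = 17.1176
UCL = c̄ + 3√c̄ = 17.1176 + 3 × √17.1176 = 17.1176 + 3 × 4.1373 = 29.5297

29.530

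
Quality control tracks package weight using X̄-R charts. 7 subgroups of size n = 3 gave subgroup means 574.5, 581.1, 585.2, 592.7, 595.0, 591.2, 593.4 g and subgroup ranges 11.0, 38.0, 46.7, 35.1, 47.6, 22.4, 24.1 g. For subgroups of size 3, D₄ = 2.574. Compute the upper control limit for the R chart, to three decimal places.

82.699

R̄ = (11.0 + 38.0 + 46.7 + 35.1 + 47.6 + 22.4 + 24.1) / 7 = 224.9000 / 7 = 32.1286
UCL_R = D₄·R̄ = 2.574 × 32.1286 = 82.6989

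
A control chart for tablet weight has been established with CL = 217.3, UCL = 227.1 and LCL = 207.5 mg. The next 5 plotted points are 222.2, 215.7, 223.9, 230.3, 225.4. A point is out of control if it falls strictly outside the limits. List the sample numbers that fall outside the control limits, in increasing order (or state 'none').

Compare each point to [207.5, 227.1]: sample 4 = 230.3 > UCL.

4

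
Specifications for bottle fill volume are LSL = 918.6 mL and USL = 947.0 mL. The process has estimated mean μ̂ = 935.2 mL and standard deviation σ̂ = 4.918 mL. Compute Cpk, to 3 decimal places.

Cpu = (USL − μ̂) / (3σ̂) = (947.0 − 935.2) / (3 × 4.918) = 0.7998; Cpl = (μ̂ − LSL) / (3σ̂) = (935.2 − 918.6) / (3 × 4.918) = 1.1251; Cpk = min(Cpu, Cpl) = 0.7998

0.800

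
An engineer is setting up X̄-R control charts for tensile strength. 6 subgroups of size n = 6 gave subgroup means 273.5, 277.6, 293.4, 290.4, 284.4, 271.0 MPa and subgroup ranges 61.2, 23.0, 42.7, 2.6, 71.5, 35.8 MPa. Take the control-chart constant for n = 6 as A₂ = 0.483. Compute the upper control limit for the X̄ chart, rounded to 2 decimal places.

300.78

X̄̄ = (273.5 + 277.6 + 293.4 + 290.4 + 284.4 + 271.0) / 6 = 1690.3000 / 6 = 281.7167
R̄ = (61.2 + 23.0 + 42.7 + 2.6 + 71.5 + 35.8) / 6 = 236.8000 / 6 = 39.4667
UCL = X̄̄ + A₂·R̄ = 281.7167 + 0.483 × 39.4667 = 300.7791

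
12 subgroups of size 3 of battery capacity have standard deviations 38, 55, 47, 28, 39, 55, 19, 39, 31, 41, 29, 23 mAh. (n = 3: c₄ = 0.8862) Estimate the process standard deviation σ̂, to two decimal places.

s̄ = (38 + 55 + 47 + 28 + 39 + 55 + 19 + 39 + 31 + 41 + 29 + 23) / 12 = 37.0000
σ̂ = s̄ / c₄ = 37.0000 / 0.8862 = 41.7513

41.75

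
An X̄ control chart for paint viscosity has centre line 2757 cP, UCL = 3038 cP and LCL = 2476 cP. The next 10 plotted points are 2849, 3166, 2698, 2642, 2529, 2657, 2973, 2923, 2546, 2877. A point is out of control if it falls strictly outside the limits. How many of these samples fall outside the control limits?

1

Compare each point to [2476, 3038]: sample 2 = 3166 > UCL.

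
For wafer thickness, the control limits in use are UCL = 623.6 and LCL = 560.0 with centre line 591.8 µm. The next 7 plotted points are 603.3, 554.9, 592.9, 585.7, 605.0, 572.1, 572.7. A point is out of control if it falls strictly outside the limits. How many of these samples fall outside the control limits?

1

Compare each point to [560.0, 623.6]: sample 2 = 554.9 < LCL.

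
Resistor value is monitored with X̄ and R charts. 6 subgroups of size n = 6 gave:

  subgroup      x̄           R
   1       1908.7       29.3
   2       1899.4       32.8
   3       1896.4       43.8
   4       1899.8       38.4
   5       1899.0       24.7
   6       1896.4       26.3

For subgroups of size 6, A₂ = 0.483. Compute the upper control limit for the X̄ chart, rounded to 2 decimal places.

1915.67

X̄̄ = (1908.7 + 1899.4 + 1896.4 + 1899.8 + 1899.0 + 1896.4) / 6 = 11399.7000 / 6 = 1899.9500
R̄ = (29.3 + 32.8 + 43.8 + 38.4 + 24.7 + 26.3) / 6 = 195.3000 / 6 = 32.5500
UCL = X̄̄ + A₂·R̄ = 1899.9500 + 0.483 × 32.5500 = 1915.6716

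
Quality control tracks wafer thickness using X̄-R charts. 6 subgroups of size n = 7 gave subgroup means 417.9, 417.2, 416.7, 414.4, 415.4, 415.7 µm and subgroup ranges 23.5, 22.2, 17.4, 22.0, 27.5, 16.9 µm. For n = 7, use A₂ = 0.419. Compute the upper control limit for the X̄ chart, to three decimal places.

X̄̄ = (417.9 + 417.2 + 416.7 + 414.4 + 415.4 + 415.7) / 6 = 2497.3000 / 6 = 416.2167
R̄ = (23.5 + 22.2 + 17.4 + 22.0 + 27.5 + 16.9) / 6 = 129.5000 / 6 = 21.5833
UCL = X̄̄ + A₂·R̄ = 416.2167 + 0.419 × 21.5833 = 425.2601

425.260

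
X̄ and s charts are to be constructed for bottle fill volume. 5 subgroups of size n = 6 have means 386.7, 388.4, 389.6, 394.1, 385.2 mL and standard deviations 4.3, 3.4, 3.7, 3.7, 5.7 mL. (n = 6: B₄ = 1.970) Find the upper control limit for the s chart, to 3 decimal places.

8.195

s̄ = (4.3 + 3.4 + 3.7 + 3.7 + 5.7) / 5 = 4.1600
UCL_s = B₄·s̄ = 1.970 × 4.1600 = 8.1952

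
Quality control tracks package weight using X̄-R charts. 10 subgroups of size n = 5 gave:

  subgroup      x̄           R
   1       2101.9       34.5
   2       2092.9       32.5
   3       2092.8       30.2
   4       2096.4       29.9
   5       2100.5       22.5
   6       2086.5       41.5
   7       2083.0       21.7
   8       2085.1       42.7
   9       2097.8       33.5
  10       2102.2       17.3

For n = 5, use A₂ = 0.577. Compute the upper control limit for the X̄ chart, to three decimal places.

X̄̄ = (2101.9 + 2092.9 + 2092.8 + 2096.4 + 2100.5 + 2086.5 + 2083.0 + 2085.1 + 2097.8 + 2102.2) / 10 = 20939.1000 / 10 = 2093.9100
R̄ = (34.5 + 32.5 + 30.2 + 29.9 + 22.5 + 41.5 + 21.7 + 42.7 + 33.5 + 17.3) / 10 = 306.3000 / 10 = 30.6300
UCL = X̄̄ + A₂·R̄ = 2093.9100 + 0.577 × 30.6300 = 2111.5835

2111.584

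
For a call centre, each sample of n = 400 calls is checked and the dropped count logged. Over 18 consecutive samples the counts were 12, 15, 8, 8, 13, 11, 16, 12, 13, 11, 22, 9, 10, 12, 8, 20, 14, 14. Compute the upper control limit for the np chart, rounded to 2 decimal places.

23.17

p̄ = Σdᵢ / (k·n) = 228 / (18 × 400) = 0.03167
UCL = np̄ + 3·√(np̄(1−p̄)) = 12.6667 + 3 × √(12.6667×0.96833) = 12.6667 + 3 × 3.5022 = 23.1733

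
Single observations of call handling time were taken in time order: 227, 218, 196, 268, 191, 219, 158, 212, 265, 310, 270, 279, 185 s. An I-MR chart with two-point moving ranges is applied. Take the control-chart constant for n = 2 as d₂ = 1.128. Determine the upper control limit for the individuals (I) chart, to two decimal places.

355.62

X̄ = (227 + 218 + 196 + 268 + 191 + 219 + 158 + 212 + 265 + 310 + 270 + 279 + 185) / 13 = 230.6154
Moving ranges: 9, 22, 72, 77, 28, 61, 54, 53, 45, 40, 9, 94; M̄R̄ = 564.0000 / 12 = 47.0000
UCL = X̄ + 3·M̄R̄/d₂ = 230.6154 + 3 × 47.0000 / 1.128 = 355.6154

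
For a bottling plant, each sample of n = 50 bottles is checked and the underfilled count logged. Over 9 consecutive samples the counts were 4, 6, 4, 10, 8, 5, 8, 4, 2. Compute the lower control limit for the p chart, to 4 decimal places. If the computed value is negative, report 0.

p̄ = Σdᵢ / (k·n) = 51 / (9 × 50) = 0.11333
LCL = p̄ − 3·√(p̄(1−p̄)/n) = 0.11333 − 3 × 0.04483 = -0.02116 → 0 (negative, so LCL = 0)

0.0000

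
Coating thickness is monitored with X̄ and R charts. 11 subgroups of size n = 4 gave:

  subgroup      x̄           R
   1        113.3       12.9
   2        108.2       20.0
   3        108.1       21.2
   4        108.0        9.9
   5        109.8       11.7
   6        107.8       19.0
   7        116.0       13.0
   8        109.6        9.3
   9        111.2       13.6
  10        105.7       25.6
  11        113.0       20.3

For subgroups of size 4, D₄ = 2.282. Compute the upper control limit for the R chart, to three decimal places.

R̄ = (12.9 + 20.0 + 21.2 + 9.9 + 11.7 + 19.0 + 13.0 + 9.3 + 13.6 + 25.6 + 20.3) / 11 = 176.5000 / 11 = 16.0455
UCL_R = D₄·R̄ = 2.282 × 16.0455 = 36.6157

36.616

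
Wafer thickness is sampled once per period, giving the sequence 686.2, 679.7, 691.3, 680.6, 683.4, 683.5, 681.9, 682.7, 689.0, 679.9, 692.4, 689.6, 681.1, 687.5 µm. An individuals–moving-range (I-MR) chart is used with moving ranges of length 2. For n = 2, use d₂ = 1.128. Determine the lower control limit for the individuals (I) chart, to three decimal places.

668.609

X̄ = (686.2 + 679.7 + 691.3 + 680.6 + 683.4 + 683.5 + 681.9 + 682.7 + 689.0 + 679.9 + 692.4 + 689.6 + 681.1 + 687.5) / 14 = 684.9143
Moving ranges: 6.5, 11.6, 10.7, 2.8, 0.1, 1.6, 0.8, 6.3, 9.1, 12.5, 2.8, 8.5, 6.4; M̄R̄ = 79.7000 / 13 = 6.1308
LCL = X̄ − 3·M̄R̄/d₂ = 684.9143 − 3 × 6.1308 / 1.128 = 668.6090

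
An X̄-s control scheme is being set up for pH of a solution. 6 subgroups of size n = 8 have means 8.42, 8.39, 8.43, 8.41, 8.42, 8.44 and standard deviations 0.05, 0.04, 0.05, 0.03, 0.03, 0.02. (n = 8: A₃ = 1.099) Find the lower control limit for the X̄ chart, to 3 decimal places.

X̄̄ = (8.42 + 8.39 + 8.43 + 8.41 + 8.42 + 8.44) / 6 = 8.4183
s̄ = (0.05 + 0.04 + 0.05 + 0.03 + 0.03 + 0.02) / 6 = 0.0367
LCL = X̄̄ − A₃·s̄ = 8.4183 − 1.099 × 0.0367 = 8.3780

8.378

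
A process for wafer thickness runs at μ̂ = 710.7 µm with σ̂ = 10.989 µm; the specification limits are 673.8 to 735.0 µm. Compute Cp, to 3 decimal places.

0.928

Cp = (USL − LSL) / (6σ̂) = (735.0 − 673.8) / (6 × 10.989) = 61.2000 / 65.9340 = 0.9282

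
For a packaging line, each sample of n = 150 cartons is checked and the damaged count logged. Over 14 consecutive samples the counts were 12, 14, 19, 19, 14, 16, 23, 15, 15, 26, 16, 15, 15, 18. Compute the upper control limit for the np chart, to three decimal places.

p̄ = Σdᵢ / (k·n) = 237 / (14 × 150) = 0.11286
UCL = np̄ + 3·√(np̄(1−p̄)) = 16.9286 + 3 × √(16.9286×0.88714) = 16.9286 + 3 × 3.8753 = 28.5545

28.555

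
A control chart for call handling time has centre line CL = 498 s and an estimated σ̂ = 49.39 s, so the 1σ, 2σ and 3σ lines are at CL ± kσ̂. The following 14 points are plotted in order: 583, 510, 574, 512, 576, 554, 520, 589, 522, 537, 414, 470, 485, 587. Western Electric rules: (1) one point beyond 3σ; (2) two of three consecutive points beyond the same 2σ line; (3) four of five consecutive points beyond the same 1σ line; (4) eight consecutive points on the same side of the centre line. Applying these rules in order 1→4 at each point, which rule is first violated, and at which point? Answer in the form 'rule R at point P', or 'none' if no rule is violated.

Zone of each point (C = within 1σ̂, B = 1σ̂–2σ̂, A = 2σ̂–3σ̂, * = beyond 3σ̂; sign = side of CL): 1:+B, 2:+C, 3:+B, 4:+C, 5:+B, 6:+B, 7:+C, 8:+B, 9:+C, 10:+C, 11:-B, 12:-C, 13:-C, 14:+B
Rule 4 (eight consecutive points on the same side of the centre line) is satisfied at point 8.

rule 4 at point 8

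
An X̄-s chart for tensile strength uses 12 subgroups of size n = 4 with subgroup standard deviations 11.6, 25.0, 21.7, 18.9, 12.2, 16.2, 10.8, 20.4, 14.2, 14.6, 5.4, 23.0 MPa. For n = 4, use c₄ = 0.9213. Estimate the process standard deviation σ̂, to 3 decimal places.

s̄ = (11.6 + 25.0 + 21.7 + 18.9 + 12.2 + 16.2 + 10.8 + 20.4 + 14.2 + 14.6 + 5.4 + 23.0) / 12 = 16.1667
σ̂ = s̄ / c₄ = 16.1667 / 0.9213 = 17.5477

17.548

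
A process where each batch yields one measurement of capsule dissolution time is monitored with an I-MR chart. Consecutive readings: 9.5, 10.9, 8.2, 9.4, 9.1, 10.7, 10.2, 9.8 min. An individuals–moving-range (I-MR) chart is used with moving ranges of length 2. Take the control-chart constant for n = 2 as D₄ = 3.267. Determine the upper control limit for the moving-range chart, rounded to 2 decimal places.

Moving ranges: 1.4, 2.7, 1.2, 0.3, 1.6, 0.5, 0.4; M̄R̄ = 8.1000 / 7 = 1.1571
UCL_MR = D₄·M̄R̄ = 3.267 × 1.1571 = 3.7804

3.78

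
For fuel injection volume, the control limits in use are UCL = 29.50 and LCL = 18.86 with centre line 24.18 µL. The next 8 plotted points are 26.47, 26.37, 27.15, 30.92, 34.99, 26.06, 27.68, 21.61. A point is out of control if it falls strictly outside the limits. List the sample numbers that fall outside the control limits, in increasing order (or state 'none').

4, 5

Compare each point to [18.86, 29.50]: sample 4 = 30.92 > UCL; sample 5 = 34.99 > UCL.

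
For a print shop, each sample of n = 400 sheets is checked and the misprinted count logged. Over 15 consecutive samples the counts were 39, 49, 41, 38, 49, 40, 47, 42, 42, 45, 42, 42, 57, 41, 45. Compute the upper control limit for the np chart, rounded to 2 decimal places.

p̄ = Σdᵢ / (k·n) = 659 / (15 × 400) = 0.10983
UCL = np̄ + 3·√(np̄(1−p̄)) = 43.9333 + 3 × √(43.9333×0.89017) = 43.9333 + 3 × 6.2536 = 62.6942

62.69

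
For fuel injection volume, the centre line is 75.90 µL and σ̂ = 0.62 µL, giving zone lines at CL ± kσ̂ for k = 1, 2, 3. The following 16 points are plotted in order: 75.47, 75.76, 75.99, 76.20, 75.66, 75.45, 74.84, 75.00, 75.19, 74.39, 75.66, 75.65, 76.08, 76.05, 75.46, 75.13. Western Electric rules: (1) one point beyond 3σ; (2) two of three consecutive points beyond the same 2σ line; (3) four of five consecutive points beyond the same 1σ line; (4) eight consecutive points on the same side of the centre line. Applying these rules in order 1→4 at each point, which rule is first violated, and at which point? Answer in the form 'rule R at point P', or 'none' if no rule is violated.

Zone of each point (C = within 1σ̂, B = 1σ̂–2σ̂, A = 2σ̂–3σ̂, * = beyond 3σ̂; sign = side of CL): 1:-C, 2:-C, 3:+C, 4:+C, 5:-C, 6:-C, 7:-B, 8:-B, 9:-B, 10:-A, 11:-C, 12:-C, 13:+C, 14:+C, 15:-C, 16:-B
Rule 3 (four of five consecutive points beyond the same 1σ limit) is satisfied at point 10.

rule 3 at point 10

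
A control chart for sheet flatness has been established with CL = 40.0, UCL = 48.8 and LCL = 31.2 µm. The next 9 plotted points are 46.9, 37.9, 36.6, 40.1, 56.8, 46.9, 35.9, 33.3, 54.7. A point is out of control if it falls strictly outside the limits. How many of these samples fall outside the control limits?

Compare each point to [31.2, 48.8]: sample 5 = 56.8 > UCL; sample 9 = 54.7 > UCL.

2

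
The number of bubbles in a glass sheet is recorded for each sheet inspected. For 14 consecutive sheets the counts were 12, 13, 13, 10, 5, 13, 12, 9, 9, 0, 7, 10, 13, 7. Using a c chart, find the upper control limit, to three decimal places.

c̄ = (12 + 13 + 13 + 10 + 5 + 13 + 12 + 9 + 9 + 0 + 7 + 10 + 13 + 7) / 14 = 133 / 14 = 9.5000
UCL = c̄ + 3√c̄ = 9.5000 + 3 × √9.5000 = 9.5000 + 3 × 3.0822 = 18.7466

18.747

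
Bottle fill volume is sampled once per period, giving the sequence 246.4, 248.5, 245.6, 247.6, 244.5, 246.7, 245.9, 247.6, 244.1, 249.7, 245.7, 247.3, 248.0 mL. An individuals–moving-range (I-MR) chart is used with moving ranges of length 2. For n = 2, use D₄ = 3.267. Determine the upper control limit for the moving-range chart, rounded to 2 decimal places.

8.22

Moving ranges: 2.1, 2.9, 2.0, 3.1, 2.2, 0.8, 1.7, 3.5, 5.6, 4.0, 1.6, 0.7; M̄R̄ = 30.2000 / 12 = 2.5167
UCL_MR = D₄·M̄R̄ = 3.267 × 2.5167 = 8.2219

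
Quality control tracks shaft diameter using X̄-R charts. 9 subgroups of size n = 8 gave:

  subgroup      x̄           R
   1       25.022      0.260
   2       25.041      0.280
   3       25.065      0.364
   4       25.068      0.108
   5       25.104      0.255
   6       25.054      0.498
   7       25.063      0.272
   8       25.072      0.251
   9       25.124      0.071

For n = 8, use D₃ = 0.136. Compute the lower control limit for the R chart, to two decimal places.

R̄ = (0.260 + 0.280 + 0.364 + 0.108 + 0.255 + 0.498 + 0.272 + 0.251 + 0.071) / 9 = 2.3590 / 9 = 0.2621
LCL_R = D₃·R̄ = 0.136 × 0.2621 = 0.0356

0.04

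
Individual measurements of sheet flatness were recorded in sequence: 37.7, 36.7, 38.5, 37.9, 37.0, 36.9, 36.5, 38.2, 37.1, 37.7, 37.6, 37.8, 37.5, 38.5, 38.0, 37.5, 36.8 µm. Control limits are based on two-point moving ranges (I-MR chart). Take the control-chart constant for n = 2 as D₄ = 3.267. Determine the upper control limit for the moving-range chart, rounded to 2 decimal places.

Moving ranges: 1.0, 1.8, 0.6, 0.9, 0.1, 0.4, 1.7, 1.1, 0.6, 0.1, 0.2, 0.3, 1.0, 0.5, 0.5, 0.7; M̄R̄ = 11.5000 / 16 = 0.7188
UCL_MR = D₄·M̄R̄ = 3.267 × 0.7188 = 2.3482

2.35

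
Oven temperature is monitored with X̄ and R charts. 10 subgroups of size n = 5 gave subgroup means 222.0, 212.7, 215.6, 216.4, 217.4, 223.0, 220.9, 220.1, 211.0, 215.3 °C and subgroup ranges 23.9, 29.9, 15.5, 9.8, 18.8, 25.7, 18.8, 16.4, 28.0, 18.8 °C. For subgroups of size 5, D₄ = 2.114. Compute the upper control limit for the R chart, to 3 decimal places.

R̄ = (23.9 + 29.9 + 15.5 + 9.8 + 18.8 + 25.7 + 18.8 + 16.4 + 28.0 + 18.8) / 10 = 205.6000 / 10 = 20.5600
UCL_R = D₄·R̄ = 2.114 × 20.5600 = 43.4638

43.464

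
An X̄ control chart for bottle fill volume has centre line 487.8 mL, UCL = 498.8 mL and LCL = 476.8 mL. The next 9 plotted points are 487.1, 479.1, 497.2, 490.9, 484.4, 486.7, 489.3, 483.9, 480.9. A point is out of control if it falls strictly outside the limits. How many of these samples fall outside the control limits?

All 9 points lie within [476.8, 498.8].

0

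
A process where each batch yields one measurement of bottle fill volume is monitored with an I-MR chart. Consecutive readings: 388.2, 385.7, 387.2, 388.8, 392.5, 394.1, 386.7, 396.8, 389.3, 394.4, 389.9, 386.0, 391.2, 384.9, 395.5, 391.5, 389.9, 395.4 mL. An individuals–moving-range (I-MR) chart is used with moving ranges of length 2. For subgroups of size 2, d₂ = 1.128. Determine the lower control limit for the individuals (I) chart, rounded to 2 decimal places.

377.52

X̄ = (388.2 + 385.7 + 387.2 + 388.8 + 392.5 + 394.1 + 386.7 + 396.8 + 389.3 + 394.4 + 389.9 + 386.0 + 391.2 + 384.9 + 395.5 + 391.5 + 389.9 + 395.4) / 18 = 390.4444
Moving ranges: 2.5, 1.5, 1.6, 3.7, 1.6, 7.4, 10.1, 7.5, 5.1, 4.5, 3.9, 5.2, 6.3, 10.6, 4.0, 1.6, 5.5; M̄R̄ = 82.6000 / 17 = 4.8588
LCL = X̄ − 3·M̄R̄/d₂ = 390.4444 − 3 × 4.8588 / 1.128 = 377.5220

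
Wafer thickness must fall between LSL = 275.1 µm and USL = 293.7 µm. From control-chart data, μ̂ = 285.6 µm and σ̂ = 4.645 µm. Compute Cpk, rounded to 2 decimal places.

Cpu = (USL − μ̂) / (3σ̂) = (293.7 − 285.6) / (3 × 4.645) = 0.5813; Cpl = (μ̂ − LSL) / (3σ̂) = (285.6 − 275.1) / (3 × 4.645) = 0.7535; Cpk = min(Cpu, Cpl) = 0.5813

0.58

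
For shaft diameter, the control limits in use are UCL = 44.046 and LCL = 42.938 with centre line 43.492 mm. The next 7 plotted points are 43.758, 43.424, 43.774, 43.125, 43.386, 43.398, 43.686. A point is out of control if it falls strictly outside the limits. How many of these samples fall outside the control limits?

All 7 points lie within [42.938, 44.046].

0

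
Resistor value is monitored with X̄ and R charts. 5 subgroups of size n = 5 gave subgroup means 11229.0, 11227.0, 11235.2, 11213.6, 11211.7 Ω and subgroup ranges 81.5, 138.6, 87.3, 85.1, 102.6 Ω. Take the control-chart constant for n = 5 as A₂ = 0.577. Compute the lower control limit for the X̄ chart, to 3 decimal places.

X̄̄ = (11229.0 + 11227.0 + 11235.2 + 11213.6 + 11211.7) / 5 = 56116.5000 / 5 = 11223.3000
R̄ = (81.5 + 138.6 + 87.3 + 85.1 + 102.6) / 5 = 495.1000 / 5 = 99.0200
LCL = X̄̄ − A₂·R̄ = 11223.3000 − 0.577 × 99.0200 = 11166.1655

11166.165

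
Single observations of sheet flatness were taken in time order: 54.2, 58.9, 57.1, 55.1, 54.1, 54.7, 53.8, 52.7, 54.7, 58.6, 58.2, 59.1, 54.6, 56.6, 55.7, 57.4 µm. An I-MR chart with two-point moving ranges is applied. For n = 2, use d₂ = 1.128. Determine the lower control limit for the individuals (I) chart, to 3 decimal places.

X̄ = (54.2 + 58.9 + 57.1 + 55.1 + 54.1 + 54.7 + 53.8 + 52.7 + 54.7 + 58.6 + 58.2 + 59.1 + 54.6 + 56.6 + 55.7 + 57.4) / 16 = 55.9688
Moving ranges: 4.7, 1.8, 2.0, 1.0, 0.6, 0.9, 1.1, 2.0, 3.9, 0.4, 0.9, 4.5, 2.0, 0.9, 1.7; M̄R̄ = 28.4000 / 15 = 1.8933
LCL = X̄ − 3·M̄R̄/d₂ = 55.9688 − 3 × 1.8933 / 1.128 = 50.9333

50.933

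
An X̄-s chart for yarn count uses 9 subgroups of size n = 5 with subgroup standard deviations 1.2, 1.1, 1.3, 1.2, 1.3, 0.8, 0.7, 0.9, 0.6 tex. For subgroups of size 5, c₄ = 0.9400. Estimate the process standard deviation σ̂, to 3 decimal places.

s̄ = (1.2 + 1.1 + 1.3 + 1.2 + 1.3 + 0.8 + 0.7 + 0.9 + 0.6) / 9 = 1.0111
σ̂ = s̄ / c₄ = 1.0111 / 0.9400 = 1.0757

1.076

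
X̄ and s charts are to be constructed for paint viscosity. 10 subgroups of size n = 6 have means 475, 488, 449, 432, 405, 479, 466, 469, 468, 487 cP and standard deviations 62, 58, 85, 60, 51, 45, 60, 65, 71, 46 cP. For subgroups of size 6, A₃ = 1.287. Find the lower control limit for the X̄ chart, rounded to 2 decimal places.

384.19

X̄̄ = (475 + 488 + 449 + 432 + 405 + 479 + 466 + 469 + 468 + 487) / 10 = 461.8000
s̄ = (62 + 58 + 85 + 60 + 51 + 45 + 60 + 65 + 71 + 46) / 10 = 60.3000
LCL = X̄̄ − A₃·s̄ = 461.8000 − 1.287 × 60.3000 = 384.1939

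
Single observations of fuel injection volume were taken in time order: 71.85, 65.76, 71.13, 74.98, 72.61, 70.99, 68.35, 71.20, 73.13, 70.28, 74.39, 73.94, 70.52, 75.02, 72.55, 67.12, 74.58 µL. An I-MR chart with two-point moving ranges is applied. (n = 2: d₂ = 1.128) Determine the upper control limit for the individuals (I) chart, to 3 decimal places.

X̄ = (71.85 + 65.76 + 71.13 + 74.98 + 72.61 + 70.99 + 68.35 + 71.20 + 73.13 + 70.28 + 74.39 + 73.94 + 70.52 + 75.02 + 72.55 + 67.12 + 74.58) / 17 = 71.6706
Moving ranges: 6.09, 5.37, 3.85, 2.37, 1.62, 2.64, 2.85, 1.93, 2.85, 4.11, 0.45, 3.42, 4.50, 2.47, 5.43, 7.46; M̄R̄ = 57.4100 / 16 = 3.5881
UCL = X̄ + 3·M̄R̄/d₂ = 71.6706 + 3 × 3.5881 / 1.128 = 81.2135

81.213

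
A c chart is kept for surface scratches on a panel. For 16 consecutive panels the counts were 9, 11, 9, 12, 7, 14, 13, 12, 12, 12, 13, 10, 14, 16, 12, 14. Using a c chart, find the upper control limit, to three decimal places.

c̄ = (9 + 11 + 9 + 12 + 7 + 14 + 13 + 12 + 12 + 12 + 13 + 10 + 14 + 16 + 12 + 14) / 16 = 190 / 16 = 11.8750
UCL = c̄ + 3√c̄ = 11.8750 + 3 × √11.8750 = 11.8750 + 3 × 3.4460 = 22.2130

22.213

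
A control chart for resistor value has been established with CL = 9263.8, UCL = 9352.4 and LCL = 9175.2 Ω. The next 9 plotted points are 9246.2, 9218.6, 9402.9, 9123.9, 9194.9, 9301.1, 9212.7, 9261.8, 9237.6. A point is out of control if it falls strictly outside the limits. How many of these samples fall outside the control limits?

2

Compare each point to [9175.2, 9352.4]: sample 3 = 9402.9 > UCL; sample 4 = 9123.9 < LCL.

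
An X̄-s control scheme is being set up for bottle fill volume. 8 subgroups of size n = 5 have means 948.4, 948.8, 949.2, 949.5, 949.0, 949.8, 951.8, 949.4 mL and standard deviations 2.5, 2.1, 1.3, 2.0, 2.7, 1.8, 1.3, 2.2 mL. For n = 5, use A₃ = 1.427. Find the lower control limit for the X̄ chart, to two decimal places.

946.65

X̄̄ = (948.4 + 948.8 + 949.2 + 949.5 + 949.0 + 949.8 + 951.8 + 949.4) / 8 = 949.4875
s̄ = (2.5 + 2.1 + 1.3 + 2.0 + 2.7 + 1.8 + 1.3 + 2.2) / 8 = 1.9875
LCL = X̄̄ − A₃·s̄ = 949.4875 − 1.427 × 1.9875 = 946.6513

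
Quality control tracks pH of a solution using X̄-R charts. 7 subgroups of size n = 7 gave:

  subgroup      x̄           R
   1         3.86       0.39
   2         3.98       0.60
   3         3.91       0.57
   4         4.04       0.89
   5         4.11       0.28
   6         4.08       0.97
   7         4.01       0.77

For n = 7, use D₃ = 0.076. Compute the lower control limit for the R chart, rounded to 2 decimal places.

0.05

R̄ = (0.39 + 0.60 + 0.57 + 0.89 + 0.28 + 0.97 + 0.77) / 7 = 4.4700 / 7 = 0.6386
LCL_R = D₃·R̄ = 0.076 × 0.6386 = 0.0485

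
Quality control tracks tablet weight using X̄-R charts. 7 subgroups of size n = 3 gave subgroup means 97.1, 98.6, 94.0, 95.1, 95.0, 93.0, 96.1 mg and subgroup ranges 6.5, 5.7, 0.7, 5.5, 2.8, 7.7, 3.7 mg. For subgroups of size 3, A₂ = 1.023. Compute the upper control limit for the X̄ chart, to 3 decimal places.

X̄̄ = (97.1 + 98.6 + 94.0 + 95.1 + 95.0 + 93.0 + 96.1) / 7 = 668.9000 / 7 = 95.5571
R̄ = (6.5 + 5.7 + 0.7 + 5.5 + 2.8 + 7.7 + 3.7) / 7 = 32.6000 / 7 = 4.6571
UCL = X̄̄ + A₂·R̄ = 95.5571 + 1.023 × 4.6571 = 100.3214

100.321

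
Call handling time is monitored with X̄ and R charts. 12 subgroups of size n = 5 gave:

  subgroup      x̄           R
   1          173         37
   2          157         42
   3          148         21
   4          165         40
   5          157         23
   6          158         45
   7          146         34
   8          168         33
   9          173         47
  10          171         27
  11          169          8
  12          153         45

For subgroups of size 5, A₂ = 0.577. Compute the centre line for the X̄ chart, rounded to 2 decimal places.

161.50

X̄̄ = (173 + 157 + 148 + 165 + 157 + 158 + 146 + 168 + 173 + 171 + 169 + 153) / 12 = 1938.0000 / 12 = 161.5000
CL = X̄̄ = 161.5000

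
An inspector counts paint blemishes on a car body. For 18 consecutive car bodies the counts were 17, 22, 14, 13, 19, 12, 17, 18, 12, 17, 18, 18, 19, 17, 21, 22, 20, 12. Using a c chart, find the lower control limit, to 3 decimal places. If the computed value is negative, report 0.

c̄ = (17 + 22 + 14 + 13 + 19 + 12 + 17 + 18 + 12 + 17 + 18 + 18 + 19 + 17 + 21 + 22 + 20 + 12) / 18 = 308 / 18 = 17.1111
LCL = c̄ − 3√c̄ = 17.1111 − 3 × 4.1366 = 4.7014

4.701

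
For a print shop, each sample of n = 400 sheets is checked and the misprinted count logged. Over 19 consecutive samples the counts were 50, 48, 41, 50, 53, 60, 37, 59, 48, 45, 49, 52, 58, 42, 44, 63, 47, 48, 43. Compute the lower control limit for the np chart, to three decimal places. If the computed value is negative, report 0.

p̄ = Σdᵢ / (k·n) = 937 / (19 × 400) = 0.12329
LCL = np̄ − 3·√(np̄(1−p̄)) = 49.3158 − 3 × 6.5754 = 29.5896

29.590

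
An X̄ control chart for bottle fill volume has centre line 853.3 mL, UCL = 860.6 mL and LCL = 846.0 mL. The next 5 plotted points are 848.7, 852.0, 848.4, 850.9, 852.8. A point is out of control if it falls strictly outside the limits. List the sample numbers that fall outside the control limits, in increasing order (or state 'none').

All 5 points lie within [846.0, 860.6].

none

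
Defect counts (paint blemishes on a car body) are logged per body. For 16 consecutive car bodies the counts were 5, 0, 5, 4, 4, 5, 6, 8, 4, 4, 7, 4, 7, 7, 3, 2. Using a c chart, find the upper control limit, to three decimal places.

11.183

c̄ = (5 + 0 + 5 + 4 + 4 + 5 + 6 + 8 + 4 + 4 + 7 + 4 + 7 + 7 + 3 + 2) / 16 = 75 / 16 = 4.6875
UCL = c̄ + 3√c̄ = 4.6875 + 3 × √4.6875 = 4.6875 + 3 × 2.1651 = 11.1827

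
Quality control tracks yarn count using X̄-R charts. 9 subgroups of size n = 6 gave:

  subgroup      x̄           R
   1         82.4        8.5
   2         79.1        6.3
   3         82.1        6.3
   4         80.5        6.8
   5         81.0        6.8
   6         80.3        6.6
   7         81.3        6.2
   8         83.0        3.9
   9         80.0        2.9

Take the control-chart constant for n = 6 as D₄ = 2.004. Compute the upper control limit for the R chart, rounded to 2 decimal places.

12.09

R̄ = (8.5 + 6.3 + 6.3 + 6.8 + 6.8 + 6.6 + 6.2 + 3.9 + 2.9) / 9 = 54.3000 / 9 = 6.0333
UCL_R = D₄·R̄ = 2.004 × 6.0333 = 12.0908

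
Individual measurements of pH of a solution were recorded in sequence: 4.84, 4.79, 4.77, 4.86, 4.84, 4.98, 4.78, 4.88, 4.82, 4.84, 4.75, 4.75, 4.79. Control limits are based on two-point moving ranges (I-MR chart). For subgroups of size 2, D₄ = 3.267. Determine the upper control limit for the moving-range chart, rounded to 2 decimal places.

Moving ranges: 0.05, 0.02, 0.09, 0.02, 0.14, 0.20, 0.10, 0.06, 0.02, 0.09, 0.00, 0.04; M̄R̄ = 0.8300 / 12 = 0.0692
UCL_MR = D₄·M̄R̄ = 3.267 × 0.0692 = 0.2260

0.23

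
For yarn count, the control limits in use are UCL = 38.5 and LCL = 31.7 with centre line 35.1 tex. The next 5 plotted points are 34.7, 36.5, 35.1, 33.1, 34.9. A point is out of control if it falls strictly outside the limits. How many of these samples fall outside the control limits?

0

All 5 points lie within [31.7, 38.5].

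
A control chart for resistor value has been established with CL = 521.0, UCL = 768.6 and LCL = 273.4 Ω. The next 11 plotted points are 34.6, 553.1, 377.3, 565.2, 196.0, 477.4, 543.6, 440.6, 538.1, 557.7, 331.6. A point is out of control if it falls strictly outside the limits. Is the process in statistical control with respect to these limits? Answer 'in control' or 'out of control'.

out of control

Compare each point to [273.4, 768.6]: sample 1 = 34.6 < LCL; sample 5 = 196.0 < LCL.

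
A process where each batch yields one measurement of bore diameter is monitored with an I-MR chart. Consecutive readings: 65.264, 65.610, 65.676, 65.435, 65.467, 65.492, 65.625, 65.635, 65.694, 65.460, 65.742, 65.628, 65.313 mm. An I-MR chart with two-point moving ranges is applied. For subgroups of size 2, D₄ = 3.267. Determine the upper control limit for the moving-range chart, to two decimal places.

0.51

Moving ranges: 0.346, 0.066, 0.241, 0.032, 0.025, 0.133, 0.010, 0.059, 0.234, 0.282, 0.114, 0.315; M̄R̄ = 1.8570 / 12 = 0.1547
UCL_MR = D₄·M̄R̄ = 3.267 × 0.1547 = 0.5056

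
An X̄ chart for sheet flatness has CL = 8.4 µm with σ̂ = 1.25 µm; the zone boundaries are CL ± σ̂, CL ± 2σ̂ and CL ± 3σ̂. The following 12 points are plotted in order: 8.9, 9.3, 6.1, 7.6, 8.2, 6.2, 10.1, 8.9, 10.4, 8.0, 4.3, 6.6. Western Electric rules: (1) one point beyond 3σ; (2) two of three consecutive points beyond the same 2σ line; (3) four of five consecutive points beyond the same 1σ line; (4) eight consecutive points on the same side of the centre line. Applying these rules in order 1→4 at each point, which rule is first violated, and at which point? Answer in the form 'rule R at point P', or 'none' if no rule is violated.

rule 1 at point 11

Zone of each point (C = within 1σ̂, B = 1σ̂–2σ̂, A = 2σ̂–3σ̂, * = beyond 3σ̂; sign = side of CL): 1:+C, 2:+C, 3:-B, 4:-C, 5:-C, 6:-B, 7:+B, 8:+C, 9:+B, 10:-C, 11:-*, 12:-B
Rule 1 (one point beyond the 3σ limits) is satisfied at point 11.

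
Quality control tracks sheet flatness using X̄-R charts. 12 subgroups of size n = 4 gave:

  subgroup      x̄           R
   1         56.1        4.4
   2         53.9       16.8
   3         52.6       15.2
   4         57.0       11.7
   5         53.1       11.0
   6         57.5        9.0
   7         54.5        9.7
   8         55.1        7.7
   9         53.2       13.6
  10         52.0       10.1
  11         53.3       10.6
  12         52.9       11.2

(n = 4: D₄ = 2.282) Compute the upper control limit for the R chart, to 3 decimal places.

24.912

R̄ = (4.4 + 16.8 + 15.2 + 11.7 + 11.0 + 9.0 + 9.7 + 7.7 + 13.6 + 10.1 + 10.6 + 11.2) / 12 = 131.0000 / 12 = 10.9167
UCL_R = D₄·R̄ = 2.282 × 10.9167 = 24.9118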